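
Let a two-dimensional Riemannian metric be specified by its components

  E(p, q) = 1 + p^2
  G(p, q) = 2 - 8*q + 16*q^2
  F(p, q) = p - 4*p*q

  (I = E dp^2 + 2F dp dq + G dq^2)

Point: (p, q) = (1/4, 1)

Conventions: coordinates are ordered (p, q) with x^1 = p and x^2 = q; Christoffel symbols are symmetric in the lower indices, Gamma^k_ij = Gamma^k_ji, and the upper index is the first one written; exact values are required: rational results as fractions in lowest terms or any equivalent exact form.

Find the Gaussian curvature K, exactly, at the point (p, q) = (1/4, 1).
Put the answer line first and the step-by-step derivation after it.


Answer: K = -1024/25921

E = 17/16, F = -3/4, G = 10, EG - F^2 = 161/16 at the point
E_p = 1/2, E_q = 0, F_p = -3, F_q = -1, G_p = 0, G_q = 24
E_qq = 0, F_pq = -4, G_pp = 0
By Brioschi, K is (det M1 - det M2) divided by (EG - F^2) squared.
M1 = [[-E_qq/2 + F_pq - G_pp/2, E_p/2, F_p - E_q/2], [F_q - G_p/2, E, F], [G_q/2, F, G]] = [[-4, 1/4, -3], [-1, 17/16, -3/4], [12, -3/4, 10]]; det M1 = -4
M2 = [[0, E_q/2, G_p/2], [E_q/2, E, F], [G_p/2, F, G]] = [[0, 0, 0], [0, 17/16, -3/4], [0, -3/4, 10]]; det M2 = 0
det M1 - det M2 = -4; K = -4 / (161/16)^2 = -1024/25921


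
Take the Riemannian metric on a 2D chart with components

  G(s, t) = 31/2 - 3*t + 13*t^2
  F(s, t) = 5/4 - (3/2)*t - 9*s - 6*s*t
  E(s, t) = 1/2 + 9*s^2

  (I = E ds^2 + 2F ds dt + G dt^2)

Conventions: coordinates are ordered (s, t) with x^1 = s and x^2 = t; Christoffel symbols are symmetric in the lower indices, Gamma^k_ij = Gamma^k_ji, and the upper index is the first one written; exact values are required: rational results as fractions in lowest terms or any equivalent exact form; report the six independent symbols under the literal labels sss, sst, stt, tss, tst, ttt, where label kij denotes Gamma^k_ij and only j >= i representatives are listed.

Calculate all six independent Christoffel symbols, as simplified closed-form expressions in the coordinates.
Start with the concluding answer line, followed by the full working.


Answer: Gamma_sss = (1296*s*t^2 - 2160*s*t + 936*s - 144*t^2 - 96*t + 180)/(1296*s^2*t^2 - 2160*s^2*t + 936*s^2 - 288*s*t^2 - 192*s*t + 360*s + 68*t^2 + 36*t + 99), Gamma_sst = 0, Gamma_stt = (2016*s*t - 1704*s - 224*t - 342)/(1296*s^2*t^2 - 2160*s^2*t + 936*s^2 - 288*s*t^2 - 192*s*t + 360*s + 68*t^2 + 36*t + 99), Gamma_tss = (216*s*t - 180*s - 48*t - 72)/(1296*s^2*t^2 - 2160*s^2*t + 936*s^2 - 288*s*t^2 - 192*s*t + 360*s + 68*t^2 + 36*t + 99), Gamma_tst = 0, Gamma_ttt = (1296*s^2*t - 1080*s^2 - 288*s*t - 96*s + 68*t + 18)/(1296*s^2*t^2 - 2160*s^2*t + 936*s^2 - 288*s*t^2 - 192*s*t + 360*s + 68*t^2 + 36*t + 99)

E = 1/2 + 9*s^2; F = 5/4 - (3/2)*t - 9*s - 6*s*t; G = 31/2 - 3*t + 13*t^2
Gamma^k_ij = (1/2) g^{kl} (d_i g_jl + d_j g_il - d_l g_ij), with g^inv = (1/(EG-F^2)) [[G, -F], [-F, E]]
first partials: E_s = 18*s, E_t = 0, F_s = -9 - 6*t, F_t = -3/2 - 6*s, G_s = 0, G_t = -3 + 26*t
D = EG - F^2 = 99/16 + (9/4)*t + (45/2)*s + (17/4)*t^2 - 12*s*t + (117/2)*s^2 - 18*s*t^2 - 135*s^2*t + 81*s^2*t^2
expanded: Gamma^s_ss = (G E_s - 2F F_s + F E_t)/(2D), Gamma^s_st = (G E_t - F G_s)/(2D), Gamma^s_tt = (2G F_t - G G_s - F G_t)/(2D), Gamma^t_ss = (2E F_s - E E_t - F E_s)/(2D), Gamma^t_st = (E G_s - F E_t)/(2D), Gamma^t_tt = (E G_t - 2F F_t + F G_s)/(2D); substitute and cancel common factors


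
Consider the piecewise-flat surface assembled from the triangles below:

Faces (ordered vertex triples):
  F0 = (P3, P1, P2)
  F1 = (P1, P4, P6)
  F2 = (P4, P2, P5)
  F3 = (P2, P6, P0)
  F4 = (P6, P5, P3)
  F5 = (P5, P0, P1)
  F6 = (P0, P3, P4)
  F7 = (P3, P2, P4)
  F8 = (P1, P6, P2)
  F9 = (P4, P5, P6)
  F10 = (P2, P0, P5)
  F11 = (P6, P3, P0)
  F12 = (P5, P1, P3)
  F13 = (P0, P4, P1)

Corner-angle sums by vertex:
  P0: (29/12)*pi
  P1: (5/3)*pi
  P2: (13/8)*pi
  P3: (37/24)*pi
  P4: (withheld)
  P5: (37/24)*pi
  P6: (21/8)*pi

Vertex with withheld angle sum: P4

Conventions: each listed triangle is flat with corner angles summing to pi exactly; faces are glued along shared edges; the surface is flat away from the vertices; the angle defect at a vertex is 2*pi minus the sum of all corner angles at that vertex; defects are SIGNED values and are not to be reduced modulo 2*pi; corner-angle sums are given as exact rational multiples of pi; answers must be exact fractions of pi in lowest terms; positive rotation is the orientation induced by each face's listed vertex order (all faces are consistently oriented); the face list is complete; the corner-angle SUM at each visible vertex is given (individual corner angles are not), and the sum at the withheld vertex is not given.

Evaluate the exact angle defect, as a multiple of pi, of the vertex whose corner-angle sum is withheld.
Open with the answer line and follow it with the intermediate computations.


Answer: defect(P4) = (-7/12)*pi

V = 7, E = 21, F = 14; chi = V - E + F = 0
Gauss-Bonnet: total defect = 2*pi*chi = 0; visible defects sum to (7/12)*pi


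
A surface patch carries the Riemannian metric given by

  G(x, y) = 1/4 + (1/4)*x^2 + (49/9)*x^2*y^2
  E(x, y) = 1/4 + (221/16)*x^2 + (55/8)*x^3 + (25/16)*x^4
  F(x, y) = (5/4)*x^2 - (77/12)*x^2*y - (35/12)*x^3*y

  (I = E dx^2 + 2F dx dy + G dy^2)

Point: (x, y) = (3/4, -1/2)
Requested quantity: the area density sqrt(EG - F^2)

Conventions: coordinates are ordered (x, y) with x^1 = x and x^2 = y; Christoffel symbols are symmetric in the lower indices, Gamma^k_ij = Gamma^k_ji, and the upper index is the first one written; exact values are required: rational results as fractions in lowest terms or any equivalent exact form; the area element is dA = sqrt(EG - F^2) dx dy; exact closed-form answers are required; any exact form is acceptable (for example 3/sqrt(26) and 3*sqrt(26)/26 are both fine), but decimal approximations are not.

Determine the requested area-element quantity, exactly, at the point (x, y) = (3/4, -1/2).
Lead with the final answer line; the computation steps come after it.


Answer: sqrt(EG - F^2) = sqrt(902921)/512

E = 46753/4096, F = 1599/512, G = 37/32; EG - F^2 = 902921/262144


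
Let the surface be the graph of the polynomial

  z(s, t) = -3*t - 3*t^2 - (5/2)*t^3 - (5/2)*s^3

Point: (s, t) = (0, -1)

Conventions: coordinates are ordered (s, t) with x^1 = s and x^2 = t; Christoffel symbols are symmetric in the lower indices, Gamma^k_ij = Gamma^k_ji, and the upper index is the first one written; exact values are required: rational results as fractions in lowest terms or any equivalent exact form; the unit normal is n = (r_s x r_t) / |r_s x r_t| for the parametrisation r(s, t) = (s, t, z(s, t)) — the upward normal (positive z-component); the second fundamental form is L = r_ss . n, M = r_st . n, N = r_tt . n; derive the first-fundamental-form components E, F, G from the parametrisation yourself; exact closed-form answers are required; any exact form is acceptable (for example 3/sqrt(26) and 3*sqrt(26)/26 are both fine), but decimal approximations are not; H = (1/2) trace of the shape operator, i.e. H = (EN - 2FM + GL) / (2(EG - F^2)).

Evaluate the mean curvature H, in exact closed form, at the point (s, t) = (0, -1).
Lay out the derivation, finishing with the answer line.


z_s = 0, z_t = -9/2, z_ss = 0, z_st = 0, z_tt = 9
E = 1, F = 0, G = 85/4; answer radicand W^2 = 85/4
unnormalised second-form numerators: l = 0, m = 0, n = 9; L = l/sqrt(85/4), and similarly M = m/sqrt(W^2), N = n/sqrt(W^2)
H = (E*n - 2*F*m + G*l) / (2*(EG - F^2)*sqrt(W^2)); E*n - 2*F*m + G*l = 9, EG - F^2 = 85/4, so H = (18/85)/sqrt(85/4)

Answer: H = 36*sqrt(85)/7225


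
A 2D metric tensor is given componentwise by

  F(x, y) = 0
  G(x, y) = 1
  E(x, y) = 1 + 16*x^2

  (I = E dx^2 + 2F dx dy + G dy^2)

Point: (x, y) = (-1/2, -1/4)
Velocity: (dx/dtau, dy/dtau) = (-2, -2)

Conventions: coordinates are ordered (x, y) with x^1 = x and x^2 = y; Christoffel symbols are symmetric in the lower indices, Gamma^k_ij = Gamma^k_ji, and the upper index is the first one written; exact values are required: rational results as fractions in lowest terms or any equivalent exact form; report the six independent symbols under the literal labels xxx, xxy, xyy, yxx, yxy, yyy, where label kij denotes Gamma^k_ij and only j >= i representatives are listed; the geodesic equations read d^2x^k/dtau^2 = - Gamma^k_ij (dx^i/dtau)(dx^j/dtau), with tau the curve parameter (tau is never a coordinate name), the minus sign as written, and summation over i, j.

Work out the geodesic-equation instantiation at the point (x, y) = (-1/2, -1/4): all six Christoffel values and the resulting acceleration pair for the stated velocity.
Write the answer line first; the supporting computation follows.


Answer: Gamma_xxx = -8/5, Gamma_xxy = 0, Gamma_xyy = 0, Gamma_yxx = 0, Gamma_yxy = 0, Gamma_yyy = 0; accelerations (d^2x/dtau^2, d^2y/dtau^2) = (32/5, 0)

E = 5, F = 0, G = 1 at the point
E_x = -16, E_y = 0, F_x = 0, F_y = 0, G_x = 0, G_y = 0
EG - F^2 = 5;  g^inv = (1/5) * [[1, 0], [0, 5]]
first-kind symbols [ij,l] = (1/2)(d_i g_jl + d_j g_il - d_l g_ij): [xx,x] = E_x/2 = -8, [xx,y] = F_x - E_y/2 = 0, [xy,x] = E_y/2 = 0, [xy,y] = G_x/2 = 0, [yy,x] = F_y - G_x/2 = 0, [yy,y] = G_y/2 = 0
Gamma^x_ij = (G*[ij,x] - F*[ij,y])/(EG - F^2), Gamma^y_ij = (E*[ij,y] - F*[ij,x])/(EG - F^2)
Gamma_xxx = -8/5, Gamma_xxy = 0, Gamma_xyy = 0, Gamma_yxx = 0, Gamma_yxy = 0, Gamma_yyy = 0
d^2x/dtau^2 = -(Gamma_xxx*(-2)^2 + 2*Gamma_xxy*(-2)*(-2) + Gamma_xyy*(-2)^2) = 32/5
d^2y/dtau^2 = -(Gamma_yxx*(-2)^2 + 2*Gamma_yxy*(-2)*(-2) + Gamma_yyy*(-2)^2) = 0


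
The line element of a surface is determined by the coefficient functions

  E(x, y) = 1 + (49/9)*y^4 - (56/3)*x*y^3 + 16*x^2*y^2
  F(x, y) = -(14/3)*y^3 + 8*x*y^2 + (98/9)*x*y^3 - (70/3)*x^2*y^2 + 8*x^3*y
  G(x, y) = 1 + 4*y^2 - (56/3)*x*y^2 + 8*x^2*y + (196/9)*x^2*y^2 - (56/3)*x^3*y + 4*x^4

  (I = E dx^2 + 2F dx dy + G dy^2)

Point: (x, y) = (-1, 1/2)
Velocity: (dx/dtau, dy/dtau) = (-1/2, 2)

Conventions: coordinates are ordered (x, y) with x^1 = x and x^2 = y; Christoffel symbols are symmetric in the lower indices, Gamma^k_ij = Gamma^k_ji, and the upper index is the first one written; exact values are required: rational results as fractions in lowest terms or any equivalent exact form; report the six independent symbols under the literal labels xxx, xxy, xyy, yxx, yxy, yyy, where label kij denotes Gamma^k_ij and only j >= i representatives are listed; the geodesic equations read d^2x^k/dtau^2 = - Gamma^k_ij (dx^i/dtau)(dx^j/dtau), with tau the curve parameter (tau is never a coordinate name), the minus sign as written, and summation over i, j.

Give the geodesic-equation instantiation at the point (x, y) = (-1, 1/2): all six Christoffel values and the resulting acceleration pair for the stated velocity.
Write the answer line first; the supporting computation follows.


Answer: Gamma_xxx = -744/5201, Gamma_xxy = 2356/5201, Gamma_xyy = -2480/5201, Gamma_yxx = 1536/5201, Gamma_yxy = -4864/5201, Gamma_yyy = 5120/5201; accelerations (d^2x/dtau^2, d^2y/dtau^2) = (14818/5201, -30592/5201)

E = 1105/144, F = -124/9, G = 265/9 at the point
E_x = -31/3, E_y = 589/18, F_x = 973/36, F_y = -51, G_x = -608/9, G_y = 640/9
EG - F^2 = 5201/144;  g^inv = (144/5201) * [[265/9, 124/9], [124/9, 1105/144]]
first-kind symbols [ij,l] = (1/2)(d_i g_jl + d_j g_il - d_l g_ij): [xx,x] = E_x/2 = -31/6, [xx,y] = F_x - E_y/2 = 32/3, [xy,x] = E_y/2 = 589/36, [xy,y] = G_x/2 = -304/9, [yy,x] = F_y - G_x/2 = -155/9, [yy,y] = G_y/2 = 320/9
Gamma^x_ij = (G*[ij,x] - F*[ij,y])/(EG - F^2), Gamma^y_ij = (E*[ij,y] - F*[ij,x])/(EG - F^2)
Gamma_xxx = -744/5201, Gamma_xxy = 2356/5201, Gamma_xyy = -2480/5201, Gamma_yxx = 1536/5201, Gamma_yxy = -4864/5201, Gamma_yyy = 5120/5201
d^2x/dtau^2 = -(Gamma_xxx*(-1/2)^2 + 2*Gamma_xxy*(-1/2)*(2) + Gamma_xyy*(2)^2) = 14818/5201
d^2y/dtau^2 = -(Gamma_yxx*(-1/2)^2 + 2*Gamma_yxy*(-1/2)*(2) + Gamma_yyy*(2)^2) = -30592/5201


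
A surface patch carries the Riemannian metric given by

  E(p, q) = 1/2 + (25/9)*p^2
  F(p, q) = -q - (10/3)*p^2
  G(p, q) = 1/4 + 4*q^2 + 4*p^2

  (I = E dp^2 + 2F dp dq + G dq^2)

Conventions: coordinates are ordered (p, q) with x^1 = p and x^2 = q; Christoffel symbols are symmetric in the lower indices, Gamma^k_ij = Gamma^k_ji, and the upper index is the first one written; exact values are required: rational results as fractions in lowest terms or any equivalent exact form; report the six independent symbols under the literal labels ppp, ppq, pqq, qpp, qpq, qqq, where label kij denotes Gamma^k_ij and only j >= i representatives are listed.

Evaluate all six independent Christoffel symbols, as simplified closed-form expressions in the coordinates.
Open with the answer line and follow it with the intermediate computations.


Answer: Gamma_ppp = (-800*p^3 + 800*p*q^2 - 480*p*q + 50*p)/(800*p^2*q^2 - 480*p^2*q + 194*p^2 + 72*q^2 + 9), Gamma_ppq = (960*p^3 + 288*p*q)/(800*p^2*q^2 - 480*p^2*q + 194*p^2 + 72*q^2 + 9), Gamma_pqq = (-1152*p^3 + 960*p^2*q - 288*p^2 - 1152*p*q^2 - 72*p - 18)/(800*p^2*q^2 - 480*p^2*q + 194*p^2 + 72*q^2 + 9), Gamma_qpp = (-2000*p^3 + 600*p*q - 720*p)/(2400*p^2*q^2 - 1440*p^2*q + 582*p^2 + 216*q^2 + 27), Gamma_qpq = (800*p^3 + 144*p)/(800*p^2*q^2 - 480*p^2*q + 194*p^2 + 72*q^2 + 9), Gamma_qqq = (-960*p^3 + 800*p^2*q - 240*p^2 - 288*p*q + 72*q)/(800*p^2*q^2 - 480*p^2*q + 194*p^2 + 72*q^2 + 9)

E = 1/2 + (25/9)*p^2; F = -q - (10/3)*p^2; G = 1/4 + 4*q^2 + 4*p^2
Gamma^k_ij = (1/2) g^{kl} (d_i g_jl + d_j g_il - d_l g_ij), with g^inv = (1/(EG-F^2)) [[G, -F], [-F, E]]
first partials: E_p = (50/9)*p, E_q = 0, F_p = -(20/3)*p, F_q = -1, G_p = 8*p, G_q = 8*q
D = EG - F^2 = 1/8 + q^2 + (97/36)*p^2 - (20/3)*p^2*q + (100/9)*p^2*q^2
expanded: Gamma^p_pp = (G E_p - 2F F_p + F E_q)/(2D), Gamma^p_pq = (G E_q - F G_p)/(2D), Gamma^p_qq = (2G F_q - G G_p - F G_q)/(2D), Gamma^q_pp = (2E F_p - E E_q - F E_p)/(2D), Gamma^q_pq = (E G_p - F E_q)/(2D), Gamma^q_qq = (E G_q - 2F F_q + F G_p)/(2D); substitute and cancel common factors


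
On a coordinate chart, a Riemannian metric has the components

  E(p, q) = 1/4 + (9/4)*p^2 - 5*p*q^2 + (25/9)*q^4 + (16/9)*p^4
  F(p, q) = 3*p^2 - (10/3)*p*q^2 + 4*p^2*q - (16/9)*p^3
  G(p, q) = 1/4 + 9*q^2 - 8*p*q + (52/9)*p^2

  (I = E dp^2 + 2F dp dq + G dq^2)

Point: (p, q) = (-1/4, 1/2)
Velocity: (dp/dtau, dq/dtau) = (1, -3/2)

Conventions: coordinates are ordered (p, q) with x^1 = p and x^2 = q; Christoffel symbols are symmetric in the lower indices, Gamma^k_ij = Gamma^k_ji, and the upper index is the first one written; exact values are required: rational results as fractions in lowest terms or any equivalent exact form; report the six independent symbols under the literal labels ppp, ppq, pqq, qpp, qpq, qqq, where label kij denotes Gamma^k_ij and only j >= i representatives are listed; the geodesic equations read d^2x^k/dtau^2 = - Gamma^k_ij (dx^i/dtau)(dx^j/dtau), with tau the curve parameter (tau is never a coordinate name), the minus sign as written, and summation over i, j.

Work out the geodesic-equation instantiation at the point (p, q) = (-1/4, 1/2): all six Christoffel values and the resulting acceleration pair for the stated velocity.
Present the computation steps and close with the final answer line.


E = 509/576, F = 79/144, G = 139/36 at the point
E_p = -179/72, E_q = 95/36, F_p = -11/3, F_q = 13/12, G_p = -62/9, G_q = 11
EG - F^2 = 32255/10368;  g^inv = (10368/32255) * [[139/36, -79/144], [-79/144, 509/576]]
first-kind symbols [ij,l] = (1/2)(d_i g_jl + d_j g_il - d_l g_ij): [pp,p] = E_p/2 = -179/144, [pp,q] = F_p - E_q/2 = -359/72, [pq,p] = E_q/2 = 95/72, [pq,q] = G_p/2 = -31/9, [qq,p] = F_q - G_p/2 = 163/36, [qq,q] = G_q/2 = 11/2
Gamma^p_ij = (G*[ij,p] - F*[ij,q])/(EG - F^2), Gamma^q_ij = (E*[ij,q] - F*[ij,p])/(EG - F^2)
Gamma_ppp = -21401/32255, Gamma_ppq = 72412/32255, Gamma_pqq = 149972/32255, Gamma_qpp = -154449/129020, Gamma_qpq = -39063/32255, Gamma_qqq = 24637/32255
d^2p/dtau^2 = -(Gamma_ppp*(1)^2 + 2*Gamma_ppq*(1)*(-3/2) + Gamma_pqq*(-3/2)^2) = -19760/6451
d^2q/dtau^2 = -(Gamma_qpp*(1)^2 + 2*Gamma_qpq*(1)*(-3/2) + Gamma_qqq*(-3/2)^2) = -26802/6451

Answer: Gamma_ppp = -21401/32255, Gamma_ppq = 72412/32255, Gamma_pqq = 149972/32255, Gamma_qpp = -154449/129020, Gamma_qpq = -39063/32255, Gamma_qqq = 24637/32255; accelerations (d^2p/dtau^2, d^2q/dtau^2) = (-19760/6451, -26802/6451)


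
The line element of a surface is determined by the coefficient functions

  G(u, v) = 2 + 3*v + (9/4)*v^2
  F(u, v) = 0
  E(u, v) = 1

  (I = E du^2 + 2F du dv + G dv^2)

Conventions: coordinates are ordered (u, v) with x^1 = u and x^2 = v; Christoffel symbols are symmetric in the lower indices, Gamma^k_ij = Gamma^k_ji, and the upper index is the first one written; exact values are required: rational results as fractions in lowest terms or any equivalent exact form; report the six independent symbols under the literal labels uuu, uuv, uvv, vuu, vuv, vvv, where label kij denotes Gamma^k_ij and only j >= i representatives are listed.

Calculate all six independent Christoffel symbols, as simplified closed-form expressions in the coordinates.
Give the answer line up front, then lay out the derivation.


Answer: Gamma_uuu = 0, Gamma_uuv = 0, Gamma_uvv = 0, Gamma_vuu = 0, Gamma_vuv = 0, Gamma_vvv = (9*v + 6)/(9*v^2 + 12*v + 8)

E = 1; F = 0; G = 2 + 3*v + (9/4)*v^2
Gamma^k_ij = (1/2) g^{kl} (d_i g_jl + d_j g_il - d_l g_ij), with g^inv = (1/(EG-F^2)) [[G, -F], [-F, E]]
first partials: E_u = 0, E_v = 0, F_u = 0, F_v = 0, G_u = 0, G_v = 3 + (9/2)*v
D = EG - F^2 = 2 + 3*v + (9/4)*v^2
expanded: Gamma^u_uu = (G E_u - 2F F_u + F E_v)/(2D), Gamma^u_uv = (G E_v - F G_u)/(2D), Gamma^u_vv = (2G F_v - G G_u - F G_v)/(2D), Gamma^v_uu = (2E F_u - E E_v - F E_u)/(2D), Gamma^v_uv = (E G_u - F E_v)/(2D), Gamma^v_vv = (E G_v - 2F F_v + F G_u)/(2D); substitute and cancel common factors


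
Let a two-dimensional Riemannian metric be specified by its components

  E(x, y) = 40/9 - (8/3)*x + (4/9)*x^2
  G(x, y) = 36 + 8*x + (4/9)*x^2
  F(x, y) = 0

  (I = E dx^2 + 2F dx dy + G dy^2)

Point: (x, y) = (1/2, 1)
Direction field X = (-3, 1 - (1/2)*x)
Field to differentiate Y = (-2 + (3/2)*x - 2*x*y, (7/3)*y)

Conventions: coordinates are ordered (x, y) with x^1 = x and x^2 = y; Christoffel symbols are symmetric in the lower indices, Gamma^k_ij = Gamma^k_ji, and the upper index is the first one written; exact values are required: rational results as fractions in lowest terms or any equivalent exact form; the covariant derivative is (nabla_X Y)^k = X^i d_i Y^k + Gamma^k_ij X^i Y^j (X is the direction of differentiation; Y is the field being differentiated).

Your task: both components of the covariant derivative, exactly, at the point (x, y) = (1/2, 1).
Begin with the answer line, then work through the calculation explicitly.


Answer: (nabla_X Y)^x = -449/116, (nabla_X Y)^y = 127/152

E = 29/9, F = 0, G = 361/9 at the point
E_x = -20/9, E_y = 0, F_x = 0, F_y = 0, G_x = 76/9, G_y = 0
EG - F^2 = 10469/81;  g^inv = (81/10469) * [[361/9, 0], [0, 29/9]]
first-kind symbols [ij,l] = (1/2)(d_i g_jl + d_j g_il - d_l g_ij): [xx,x] = E_x/2 = -10/9, [xx,y] = F_x - E_y/2 = 0, [xy,x] = E_y/2 = 0, [xy,y] = G_x/2 = 38/9, [yy,x] = F_y - G_x/2 = -38/9, [yy,y] = G_y/2 = 0
Gamma^x_ij = (G*[ij,x] - F*[ij,y])/(EG - F^2), Gamma^y_ij = (E*[ij,y] - F*[ij,x])/(EG - F^2)
Gamma_xxx = -10/29, Gamma_xxy = 0, Gamma_xyy = -38/29, Gamma_yxx = 0, Gamma_yxy = 2/19, Gamma_yyy = 0
X = (-3, 3/4), Y = (-9/4, 7/3) at the point


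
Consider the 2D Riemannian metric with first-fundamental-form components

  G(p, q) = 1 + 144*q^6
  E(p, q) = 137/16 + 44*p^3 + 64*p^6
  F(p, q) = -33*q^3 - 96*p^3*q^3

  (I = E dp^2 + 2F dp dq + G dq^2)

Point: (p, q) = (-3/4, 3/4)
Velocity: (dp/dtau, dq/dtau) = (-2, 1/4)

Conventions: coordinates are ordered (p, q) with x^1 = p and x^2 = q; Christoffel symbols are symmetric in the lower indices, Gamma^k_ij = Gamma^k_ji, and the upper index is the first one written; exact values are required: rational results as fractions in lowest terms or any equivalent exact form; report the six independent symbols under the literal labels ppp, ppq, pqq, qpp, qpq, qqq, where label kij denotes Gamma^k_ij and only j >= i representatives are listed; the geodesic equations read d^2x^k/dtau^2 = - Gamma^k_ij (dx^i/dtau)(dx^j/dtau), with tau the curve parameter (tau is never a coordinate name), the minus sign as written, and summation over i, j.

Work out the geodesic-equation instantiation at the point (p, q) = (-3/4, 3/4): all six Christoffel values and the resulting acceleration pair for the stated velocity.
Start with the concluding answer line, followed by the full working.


Answer: Gamma_ppp = -2160/6917, Gamma_ppq = 0, Gamma_pqq = 3240/6917, Gamma_qpp = -17496/6917, Gamma_qpq = 0, Gamma_qqq = 26244/6917; accelerations (d^2p/dtau^2, d^2q/dtau^2) = (16875/13834, 273375/27668)

E = 89/64, F = 405/128, G = 6817/256 at the point
E_p = -135/8, E_q = 0, F_p = -2187/32, F_q = 405/32, G_p = 0, G_q = 6561/32
EG - F^2 = 6917/256;  g^inv = (256/6917) * [[6817/256, -405/128], [-405/128, 89/64]]
first-kind symbols [ij,l] = (1/2)(d_i g_jl + d_j g_il - d_l g_ij): [pp,p] = E_p/2 = -135/16, [pp,q] = F_p - E_q/2 = -2187/32, [pq,p] = E_q/2 = 0, [pq,q] = G_p/2 = 0, [qq,p] = F_q - G_p/2 = 405/32, [qq,q] = G_q/2 = 6561/64
Gamma^p_ij = (G*[ij,p] - F*[ij,q])/(EG - F^2), Gamma^q_ij = (E*[ij,q] - F*[ij,p])/(EG - F^2)
Gamma_ppp = -2160/6917, Gamma_ppq = 0, Gamma_pqq = 3240/6917, Gamma_qpp = -17496/6917, Gamma_qpq = 0, Gamma_qqq = 26244/6917
d^2p/dtau^2 = -(Gamma_ppp*(-2)^2 + 2*Gamma_ppq*(-2)*(1/4) + Gamma_pqq*(1/4)^2) = 16875/13834
d^2q/dtau^2 = -(Gamma_qpp*(-2)^2 + 2*Gamma_qpq*(-2)*(1/4) + Gamma_qqq*(1/4)^2) = 273375/27668


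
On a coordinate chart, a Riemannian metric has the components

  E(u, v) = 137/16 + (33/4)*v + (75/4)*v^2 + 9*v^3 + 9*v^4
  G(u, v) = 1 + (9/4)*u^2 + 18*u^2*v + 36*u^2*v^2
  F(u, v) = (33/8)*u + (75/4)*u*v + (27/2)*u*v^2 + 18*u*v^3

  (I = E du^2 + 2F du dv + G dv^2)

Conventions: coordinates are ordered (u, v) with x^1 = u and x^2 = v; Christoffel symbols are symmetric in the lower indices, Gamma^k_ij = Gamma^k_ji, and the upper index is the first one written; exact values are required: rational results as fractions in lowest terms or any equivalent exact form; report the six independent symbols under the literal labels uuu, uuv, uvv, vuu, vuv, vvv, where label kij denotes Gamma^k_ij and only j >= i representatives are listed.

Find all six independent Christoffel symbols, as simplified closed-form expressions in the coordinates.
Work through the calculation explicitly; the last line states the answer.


E = 137/16 + (33/4)*v + (75/4)*v^2 + 9*v^3 + 9*v^4; F = (33/8)*u + (75/4)*u*v + (27/2)*u*v^2 + 18*u*v^3; G = 1 + (9/4)*u^2 + 18*u^2*v + 36*u^2*v^2
Gamma^k_ij = (1/2) g^{kl} (d_i g_jl + d_j g_il - d_l g_ij), with g^inv = (1/(EG-F^2)) [[G, -F], [-F, E]]
first partials: E_u = 0, E_v = 33/4 + (75/2)*v + 27*v^2 + 36*v^3, F_u = 33/8 + (75/4)*v + (27/2)*v^2 + 18*v^3, F_v = (75/4)*u + 27*u*v + 54*u*v^2, G_u = (9/2)*u + 36*u*v + 72*u*v^2, G_v = 18*u^2 + 72*u^2*v
D = EG - F^2 = 137/16 + (33/4)*v + (75/4)*v^2 + (9/4)*u^2 + 9*v^3 + 18*u^2*v + 9*v^4 + 36*u^2*v^2
expanded: Gamma^u_uu = (G E_u - 2F F_u + F E_v)/(2D), Gamma^u_uv = (G E_v - F G_u)/(2D), Gamma^u_vv = (2G F_v - G G_u - F G_v)/(2D), Gamma^v_uu = (2E F_u - E E_v - F E_u)/(2D), Gamma^v_uv = (E G_u - F E_v)/(2D), Gamma^v_vv = (E G_v - 2F F_v + F G_u)/(2D); substitute and cancel common factors

Answer: Gamma_uuu = 0, Gamma_uuv = (288*v^3 + 216*v^2 + 300*v + 66)/(576*u^2*v^2 + 288*u^2*v + 36*u^2 + 144*v^4 + 144*v^3 + 300*v^2 + 132*v + 137), Gamma_uvv = (288*u*v^2 + 144*u*v + 264*u)/(576*u^2*v^2 + 288*u^2*v + 36*u^2 + 144*v^4 + 144*v^3 + 300*v^2 + 132*v + 137), Gamma_vuu = 0, Gamma_vuv = (576*u*v^2 + 288*u*v + 36*u)/(576*u^2*v^2 + 288*u^2*v + 36*u^2 + 144*v^4 + 144*v^3 + 300*v^2 + 132*v + 137), Gamma_vvv = (576*u^2*v + 144*u^2)/(576*u^2*v^2 + 288*u^2*v + 36*u^2 + 144*v^4 + 144*v^3 + 300*v^2 + 132*v + 137)


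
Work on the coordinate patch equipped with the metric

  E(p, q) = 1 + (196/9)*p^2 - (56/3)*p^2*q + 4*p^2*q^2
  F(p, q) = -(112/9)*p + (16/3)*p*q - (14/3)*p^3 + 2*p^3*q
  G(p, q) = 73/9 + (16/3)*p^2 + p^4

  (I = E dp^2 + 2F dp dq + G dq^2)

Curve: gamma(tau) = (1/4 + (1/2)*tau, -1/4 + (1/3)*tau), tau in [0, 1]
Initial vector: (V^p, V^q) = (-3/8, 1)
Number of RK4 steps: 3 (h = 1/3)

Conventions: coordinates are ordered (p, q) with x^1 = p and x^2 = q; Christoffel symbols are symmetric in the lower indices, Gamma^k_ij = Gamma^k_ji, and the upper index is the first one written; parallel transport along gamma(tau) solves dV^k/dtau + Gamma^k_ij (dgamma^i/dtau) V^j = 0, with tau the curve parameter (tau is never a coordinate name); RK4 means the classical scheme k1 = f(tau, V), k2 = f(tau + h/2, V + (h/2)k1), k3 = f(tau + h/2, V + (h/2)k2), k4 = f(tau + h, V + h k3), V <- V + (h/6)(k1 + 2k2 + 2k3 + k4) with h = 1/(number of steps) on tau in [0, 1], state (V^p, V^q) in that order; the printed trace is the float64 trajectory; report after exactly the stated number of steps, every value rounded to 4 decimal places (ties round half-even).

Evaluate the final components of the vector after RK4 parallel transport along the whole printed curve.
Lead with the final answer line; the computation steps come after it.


Answer: V^p = -0.2158, V^q = 0.7918

gamma'(tau) = (1/2, 1/3); f(tau, V)^k = -Gamma^k_ij(gamma(tau)) gamma'^i(tau) V^j; h = 1/3; intermediate values shown to 6 dp
curve data and Christoffel symbols at the stage parameters:
  tau = 0.000000: gamma = (0.250000, -0.250000), gamma' = (0.500000, 0.333333); Gamma_ppp = 0.659659, Gamma_ppq = -0.063838, Gamma_pqq = 0.000000, Gamma_qpp = -1.393796, Gamma_qpq = 0.134884, Gamma_qqq = 0.000000
  tau = 0.166667: gamma = (0.333333, -0.194444), gamma' = (0.500000, 0.333333); Gamma_ppp = 0.737247, Gamma_ppq = -0.097219, Gamma_pqq = 0.000000, Gamma_qpp = -1.215242, Gamma_qpq = 0.160252, Gamma_qqq = 0.000000
  tau = 0.333333: gamma = (0.416667, -0.138889), gamma' = (0.500000, 0.333333); Gamma_ppp = 0.765236, Gamma_ppq = -0.128972, Gamma_pqq = 0.000000, Gamma_qpp = -1.054994, Gamma_qpq = 0.177808, Gamma_qqq = 0.000000
  tau = 0.500000: gamma = (0.500000, -0.083333), gamma' = (0.500000, 0.333333); Gamma_ppp = 0.761086, Gamma_ppq = -0.157466, Gamma_pqq = 0.000000, Gamma_qpp = -0.918552, Gamma_qpq = 0.190045, Gamma_qqq = 0.000000
  tau = 0.666667: gamma = (0.583333, -0.027778), gamma' = (0.500000, 0.333333); Gamma_ppp = 0.737844, Gamma_ppq = -0.182291, Gamma_pqq = 0.000000, Gamma_qpp = -0.805428, Gamma_qpq = 0.198988, Gamma_qqq = 0.000000
  tau = 0.833333: gamma = (0.666667, 0.027778), gamma' = (0.500000, 0.333333); Gamma_ppp = 0.704205, Gamma_ppq = -0.203625, Gamma_pqq = 0.000000, Gamma_qpp = -0.712689, Gamma_qpq = 0.206079, Gamma_qqq = 0.000000
  tau = 1.000000: gamma = (0.750000, 0.083333), gamma' = (0.500000, 0.333333); Gamma_ppp = 0.665589, Gamma_ppq = -0.221863, Gamma_pqq = 0.000000, Gamma_qpp = -0.636829, Gamma_qpq = 0.212276, Gamma_qqq = 0.000000
step 0: V^p = -0.3750, V^q = 1.0000
step 1: k1 = (0.147625, -0.311918), k2 = (0.163892, -0.270151), k3 = (0.163318, -0.269206), k4 = (0.167571, -0.231021); V <- V + (h/6)(k1 + 2k2 + 2k3 + k4): V^p = -0.3211, V^q = 0.9099
step 2: k1 = (0.167742, -0.231258), k2 = (0.164783, -0.198876), k3 = (0.165369, -0.199584), k4 = (0.158843, -0.173393); V <- V + (h/6)(k1 + 2k2 + 2k3 + k4): V^p = -0.2663, V^q = 0.8432
step 3: k1 = (0.158914, -0.173470), k2 = (0.151064, -0.152884), k3 = (0.151785, -0.153613), k4 = (0.143687, -0.137478); V <- V + (h/6)(k1 + 2k2 + 2k3 + k4): V^p = -0.2158, V^q = 0.7918


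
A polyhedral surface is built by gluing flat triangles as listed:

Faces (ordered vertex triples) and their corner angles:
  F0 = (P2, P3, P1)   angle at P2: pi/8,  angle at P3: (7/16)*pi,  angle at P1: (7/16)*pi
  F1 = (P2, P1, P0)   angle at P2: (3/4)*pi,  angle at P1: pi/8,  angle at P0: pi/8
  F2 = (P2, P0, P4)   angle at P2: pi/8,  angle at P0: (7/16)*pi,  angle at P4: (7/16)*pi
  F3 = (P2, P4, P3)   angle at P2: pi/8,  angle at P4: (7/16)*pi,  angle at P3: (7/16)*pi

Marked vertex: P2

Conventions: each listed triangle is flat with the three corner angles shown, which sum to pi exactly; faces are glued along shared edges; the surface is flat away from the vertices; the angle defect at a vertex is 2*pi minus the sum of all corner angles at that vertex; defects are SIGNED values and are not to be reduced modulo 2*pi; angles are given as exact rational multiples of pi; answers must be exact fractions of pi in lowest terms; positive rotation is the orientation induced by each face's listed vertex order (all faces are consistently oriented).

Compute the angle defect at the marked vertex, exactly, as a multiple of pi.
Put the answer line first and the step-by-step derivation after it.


Answer: defect(P2) = (7/8)*pi

Sum of corner angles at P2: (9/8)*pi
defect = 2*pi - (9/8)*pi


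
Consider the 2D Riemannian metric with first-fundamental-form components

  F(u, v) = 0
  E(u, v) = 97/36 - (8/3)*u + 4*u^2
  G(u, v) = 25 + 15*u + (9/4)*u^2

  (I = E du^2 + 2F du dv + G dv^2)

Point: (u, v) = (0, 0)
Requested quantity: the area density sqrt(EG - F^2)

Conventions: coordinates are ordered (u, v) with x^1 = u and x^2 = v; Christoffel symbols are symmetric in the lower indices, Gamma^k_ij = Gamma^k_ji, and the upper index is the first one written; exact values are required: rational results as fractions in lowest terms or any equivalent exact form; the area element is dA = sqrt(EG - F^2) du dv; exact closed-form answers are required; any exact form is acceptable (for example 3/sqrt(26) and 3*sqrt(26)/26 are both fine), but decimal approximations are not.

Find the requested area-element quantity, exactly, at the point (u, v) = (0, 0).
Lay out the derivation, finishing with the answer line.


E = 97/36, F = 0, G = 25; EG - F^2 = 2425/36

Answer: sqrt(EG - F^2) = 5*sqrt(97)/6


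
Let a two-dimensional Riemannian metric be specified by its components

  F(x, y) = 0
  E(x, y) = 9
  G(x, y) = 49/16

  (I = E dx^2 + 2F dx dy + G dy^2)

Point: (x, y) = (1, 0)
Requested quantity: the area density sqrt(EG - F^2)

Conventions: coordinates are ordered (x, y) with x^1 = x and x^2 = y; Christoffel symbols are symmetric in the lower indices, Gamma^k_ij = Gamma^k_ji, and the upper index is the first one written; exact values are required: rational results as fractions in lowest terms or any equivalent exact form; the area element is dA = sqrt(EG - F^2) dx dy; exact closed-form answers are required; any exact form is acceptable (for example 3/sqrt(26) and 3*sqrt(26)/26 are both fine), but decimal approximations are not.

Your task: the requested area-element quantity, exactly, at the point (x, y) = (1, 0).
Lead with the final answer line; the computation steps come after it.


Answer: sqrt(EG - F^2) = 21/4

E = 9, F = 0, G = 49/16; EG - F^2 = 441/16


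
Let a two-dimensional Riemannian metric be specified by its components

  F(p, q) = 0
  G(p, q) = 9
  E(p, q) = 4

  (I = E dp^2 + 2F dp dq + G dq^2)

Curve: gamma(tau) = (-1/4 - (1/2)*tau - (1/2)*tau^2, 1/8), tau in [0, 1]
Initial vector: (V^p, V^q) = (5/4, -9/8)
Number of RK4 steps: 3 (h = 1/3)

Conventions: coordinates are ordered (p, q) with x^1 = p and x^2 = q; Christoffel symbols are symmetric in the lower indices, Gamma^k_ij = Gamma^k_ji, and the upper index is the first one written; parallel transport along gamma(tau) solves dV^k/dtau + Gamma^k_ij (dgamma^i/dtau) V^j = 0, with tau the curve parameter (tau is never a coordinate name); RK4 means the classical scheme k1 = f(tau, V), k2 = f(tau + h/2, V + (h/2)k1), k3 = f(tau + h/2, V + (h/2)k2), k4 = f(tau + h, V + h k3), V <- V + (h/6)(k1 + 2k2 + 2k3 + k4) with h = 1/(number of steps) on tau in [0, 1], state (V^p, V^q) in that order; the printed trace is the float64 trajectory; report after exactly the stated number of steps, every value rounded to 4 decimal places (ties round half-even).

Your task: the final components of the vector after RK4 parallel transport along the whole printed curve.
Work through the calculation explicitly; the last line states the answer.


gamma'(tau) = (-1/2 - tau, 0); f(tau, V)^k = -Gamma^k_ij(gamma(tau)) gamma'^i(tau) V^j; h = 1/3; intermediate values shown to 6 dp
curve data and Christoffel symbols at the stage parameters:
  tau = 0.000000: gamma = (-0.250000, 0.125000), gamma' = (-0.500000, 0.000000); Gamma_ppp = 0.000000, Gamma_ppq = 0.000000, Gamma_pqq = 0.000000, Gamma_qpp = 0.000000, Gamma_qpq = 0.000000, Gamma_qqq = 0.000000
  tau = 0.166667: gamma = (-0.347222, 0.125000), gamma' = (-0.666667, 0.000000); Gamma_ppp = 0.000000, Gamma_ppq = 0.000000, Gamma_pqq = 0.000000, Gamma_qpp = 0.000000, Gamma_qpq = 0.000000, Gamma_qqq = 0.000000
  tau = 0.333333: gamma = (-0.472222, 0.125000), gamma' = (-0.833333, 0.000000); Gamma_ppp = 0.000000, Gamma_ppq = 0.000000, Gamma_pqq = 0.000000, Gamma_qpp = 0.000000, Gamma_qpq = 0.000000, Gamma_qqq = 0.000000
  tau = 0.500000: gamma = (-0.625000, 0.125000), gamma' = (-1.000000, 0.000000); Gamma_ppp = 0.000000, Gamma_ppq = 0.000000, Gamma_pqq = 0.000000, Gamma_qpp = 0.000000, Gamma_qpq = 0.000000, Gamma_qqq = 0.000000
  tau = 0.666667: gamma = (-0.805556, 0.125000), gamma' = (-1.166667, 0.000000); Gamma_ppp = 0.000000, Gamma_ppq = 0.000000, Gamma_pqq = 0.000000, Gamma_qpp = 0.000000, Gamma_qpq = 0.000000, Gamma_qqq = 0.000000
  tau = 0.833333: gamma = (-1.013889, 0.125000), gamma' = (-1.333333, 0.000000); Gamma_ppp = 0.000000, Gamma_ppq = 0.000000, Gamma_pqq = 0.000000, Gamma_qpp = 0.000000, Gamma_qpq = 0.000000, Gamma_qqq = 0.000000
  tau = 1.000000: gamma = (-1.250000, 0.125000), gamma' = (-1.500000, 0.000000); Gamma_ppp = 0.000000, Gamma_ppq = 0.000000, Gamma_pqq = 0.000000, Gamma_qpp = 0.000000, Gamma_qpq = 0.000000, Gamma_qqq = 0.000000
step 0: V^p = 1.2500, V^q = -1.1250
step 1: k1 = (0.000000, 0.000000), k2 = (0.000000, 0.000000), k3 = (0.000000, 0.000000), k4 = (0.000000, 0.000000); V <- V + (h/6)(k1 + 2k2 + 2k3 + k4): V^p = 1.2500, V^q = -1.1250
step 2: k1 = (0.000000, 0.000000), k2 = (0.000000, 0.000000), k3 = (0.000000, 0.000000), k4 = (0.000000, 0.000000); V <- V + (h/6)(k1 + 2k2 + 2k3 + k4): V^p = 1.2500, V^q = -1.1250
step 3: k1 = (0.000000, 0.000000), k2 = (0.000000, 0.000000), k3 = (0.000000, 0.000000), k4 = (0.000000, 0.000000); V <- V + (h/6)(k1 + 2k2 + 2k3 + k4): V^p = 1.2500, V^q = -1.1250

Answer: V^p = 1.2500, V^q = -1.1250


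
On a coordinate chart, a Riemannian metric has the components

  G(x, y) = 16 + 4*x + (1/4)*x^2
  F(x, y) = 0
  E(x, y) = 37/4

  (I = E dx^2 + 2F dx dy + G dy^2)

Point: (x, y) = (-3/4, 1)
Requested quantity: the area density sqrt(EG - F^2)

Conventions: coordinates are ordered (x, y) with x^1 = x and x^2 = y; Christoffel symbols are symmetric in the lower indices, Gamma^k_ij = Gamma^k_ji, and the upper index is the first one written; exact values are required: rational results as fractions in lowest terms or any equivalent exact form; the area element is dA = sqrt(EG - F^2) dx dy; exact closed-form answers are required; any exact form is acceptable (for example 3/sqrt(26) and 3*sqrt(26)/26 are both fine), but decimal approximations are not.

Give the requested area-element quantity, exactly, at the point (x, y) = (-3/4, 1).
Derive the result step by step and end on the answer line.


E = 37/4, F = 0, G = 841/64; EG - F^2 = 31117/256

Answer: sqrt(EG - F^2) = 29*sqrt(37)/16


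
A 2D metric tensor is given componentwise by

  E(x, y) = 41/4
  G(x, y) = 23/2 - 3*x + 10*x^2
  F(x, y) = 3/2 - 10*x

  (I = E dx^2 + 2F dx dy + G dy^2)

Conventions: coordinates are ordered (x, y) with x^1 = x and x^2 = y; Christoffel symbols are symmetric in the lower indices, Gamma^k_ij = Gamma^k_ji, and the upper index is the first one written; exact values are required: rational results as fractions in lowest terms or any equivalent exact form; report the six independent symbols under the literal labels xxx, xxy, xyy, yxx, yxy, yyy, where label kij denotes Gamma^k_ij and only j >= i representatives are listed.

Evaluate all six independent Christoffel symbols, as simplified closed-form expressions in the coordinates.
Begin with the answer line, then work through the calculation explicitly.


Answer: Gamma_xxx = (120 - 800*x)/(20*x^2 - 6*x + 925), Gamma_xxy = (800*x^2 - 240*x + 18)/(20*x^2 - 6*x + 925), Gamma_xyy = (-800*x^3 + 360*x^2 - 956*x + 138)/(20*x^2 - 6*x + 925), Gamma_yxx = -820/(20*x^2 - 6*x + 925), Gamma_yxy = (820*x - 123)/(20*x^2 - 6*x + 925), Gamma_yyy = (-800*x^2 + 240*x - 18)/(20*x^2 - 6*x + 925)

E = 41/4; F = 3/2 - 10*x; G = 23/2 - 3*x + 10*x^2
Gamma^k_ij = (1/2) g^{kl} (d_i g_jl + d_j g_il - d_l g_ij), with g^inv = (1/(EG-F^2)) [[G, -F], [-F, E]]
first partials: E_x = 0, E_y = 0, F_x = -10, F_y = 0, G_x = -3 + 20*x, G_y = 0
D = EG - F^2 = 925/8 - (3/4)*x + (5/2)*x^2
expanded: Gamma^x_xx = (G E_x - 2F F_x + F E_y)/(2D), Gamma^x_xy = (G E_y - F G_x)/(2D), Gamma^x_yy = (2G F_y - G G_x - F G_y)/(2D), Gamma^y_xx = (2E F_x - E E_y - F E_x)/(2D), Gamma^y_xy = (E G_x - F E_y)/(2D), Gamma^y_yy = (E G_y - 2F F_y + F G_x)/(2D); substitute and cancel common factors


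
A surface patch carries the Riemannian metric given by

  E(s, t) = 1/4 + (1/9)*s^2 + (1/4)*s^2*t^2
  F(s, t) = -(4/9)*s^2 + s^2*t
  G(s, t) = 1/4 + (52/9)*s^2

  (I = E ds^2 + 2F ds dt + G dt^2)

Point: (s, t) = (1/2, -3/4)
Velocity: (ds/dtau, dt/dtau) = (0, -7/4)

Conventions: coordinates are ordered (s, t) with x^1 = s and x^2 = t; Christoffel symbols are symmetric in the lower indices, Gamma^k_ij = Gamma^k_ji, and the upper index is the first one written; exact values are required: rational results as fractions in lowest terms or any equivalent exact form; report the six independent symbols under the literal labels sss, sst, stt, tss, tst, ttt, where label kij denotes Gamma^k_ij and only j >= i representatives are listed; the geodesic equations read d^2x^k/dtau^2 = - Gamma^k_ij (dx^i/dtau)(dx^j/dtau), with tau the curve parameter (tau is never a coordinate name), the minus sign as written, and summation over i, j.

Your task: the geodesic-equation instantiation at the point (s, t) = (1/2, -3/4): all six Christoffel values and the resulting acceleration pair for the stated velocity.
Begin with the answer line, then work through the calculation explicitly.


Answer: Gamma_sss = -10733/36585, Gamma_sst = 64964/36585, Gamma_stt = -74176/7317, Gamma_tss = -426701/585360, Gamma_tst = 73823/36585, Gamma_ttt = -13072/7317; accelerations (d^2s/dtau^2, d^2t/dtau^2) = (227164/7317, 40033/7317)

E = 721/2304, F = -43/144, G = 61/36 at the point
E_s = 145/576, E_t = -3/32, F_s = -43/36, F_t = 1/4, G_s = 52/9, G_t = 0
EG - F^2 = 1355/3072;  g^inv = (3072/1355) * [[61/36, 43/144], [43/144, 721/2304]]
first-kind symbols [ij,l] = (1/2)(d_i g_jl + d_j g_il - d_l g_ij): [ss,s] = E_s/2 = 145/1152, [ss,t] = F_s - E_t/2 = -661/576, [st,s] = E_t/2 = -3/64, [st,t] = G_s/2 = 26/9, [tt,s] = F_t - G_s/2 = -95/36, [tt,t] = G_t/2 = 0
Gamma^s_ij = (G*[ij,s] - F*[ij,t])/(EG - F^2), Gamma^t_ij = (E*[ij,t] - F*[ij,s])/(EG - F^2)
Gamma_sss = -10733/36585, Gamma_sst = 64964/36585, Gamma_stt = -74176/7317, Gamma_tss = -426701/585360, Gamma_tst = 73823/36585, Gamma_ttt = -13072/7317
d^2s/dtau^2 = -(Gamma_sss*(0)^2 + 2*Gamma_sst*(0)*(-7/4) + Gamma_stt*(-7/4)^2) = 227164/7317
d^2t/dtau^2 = -(Gamma_tss*(0)^2 + 2*Gamma_tst*(0)*(-7/4) + Gamma_ttt*(-7/4)^2) = 40033/7317


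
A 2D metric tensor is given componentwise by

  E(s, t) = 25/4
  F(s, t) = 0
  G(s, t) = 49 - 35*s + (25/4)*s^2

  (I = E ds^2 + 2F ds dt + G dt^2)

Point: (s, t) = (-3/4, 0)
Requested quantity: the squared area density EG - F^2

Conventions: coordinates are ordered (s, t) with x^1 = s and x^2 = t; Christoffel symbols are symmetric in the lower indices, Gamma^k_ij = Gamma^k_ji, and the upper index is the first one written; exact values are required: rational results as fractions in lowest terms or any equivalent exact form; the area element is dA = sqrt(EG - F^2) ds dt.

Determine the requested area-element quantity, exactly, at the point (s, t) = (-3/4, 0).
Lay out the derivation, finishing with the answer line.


E = 25/4, F = 0, G = 5041/64; EG - F^2 = 126025/256

Answer: EG - F^2 = 126025/256


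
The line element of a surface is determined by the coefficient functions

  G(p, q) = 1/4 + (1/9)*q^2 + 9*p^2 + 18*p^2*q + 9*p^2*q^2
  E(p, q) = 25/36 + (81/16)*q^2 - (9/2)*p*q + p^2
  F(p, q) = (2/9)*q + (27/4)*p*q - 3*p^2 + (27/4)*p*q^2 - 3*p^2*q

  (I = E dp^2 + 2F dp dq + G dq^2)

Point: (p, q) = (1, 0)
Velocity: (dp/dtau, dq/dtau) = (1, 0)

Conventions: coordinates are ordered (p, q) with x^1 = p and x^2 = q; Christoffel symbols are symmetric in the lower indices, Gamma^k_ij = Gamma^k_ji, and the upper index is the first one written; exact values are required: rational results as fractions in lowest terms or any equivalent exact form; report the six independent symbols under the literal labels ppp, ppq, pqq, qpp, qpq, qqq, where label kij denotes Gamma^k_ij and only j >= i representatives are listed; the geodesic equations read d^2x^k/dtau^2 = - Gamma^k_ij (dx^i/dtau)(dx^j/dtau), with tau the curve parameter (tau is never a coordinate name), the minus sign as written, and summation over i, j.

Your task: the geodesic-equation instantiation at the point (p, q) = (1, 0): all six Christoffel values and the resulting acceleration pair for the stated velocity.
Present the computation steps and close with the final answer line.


E = 61/36, F = -3, G = 37/4 at the point
E_p = 2, E_q = -9/2, F_p = -6, F_q = 143/36, G_p = 18, G_q = 18
EG - F^2 = 961/144;  g^inv = (144/961) * [[37/4, 3], [3, 61/36]]
first-kind symbols [ij,l] = (1/2)(d_i g_jl + d_j g_il - d_l g_ij): [pp,p] = E_p/2 = 1, [pp,q] = F_p - E_q/2 = -15/4, [pq,p] = E_q/2 = -9/4, [pq,q] = G_p/2 = 9, [qq,p] = F_q - G_p/2 = -181/36, [qq,q] = G_q/2 = 9
Gamma^p_ij = (G*[ij,p] - F*[ij,q])/(EG - F^2), Gamma^q_ij = (E*[ij,q] - F*[ij,p])/(EG - F^2)
Gamma_ppp = -288/961, Gamma_ppq = 891/961, Gamma_pqq = -2809/961, Gamma_qpp = -483/961, Gamma_qpq = 1224/961, Gamma_qqq = 24/961
d^2p/dtau^2 = -(Gamma_ppp*(1)^2 + 2*Gamma_ppq*(1)*(0) + Gamma_pqq*(0)^2) = 288/961
d^2q/dtau^2 = -(Gamma_qpp*(1)^2 + 2*Gamma_qpq*(1)*(0) + Gamma_qqq*(0)^2) = 483/961

Answer: Gamma_ppp = -288/961, Gamma_ppq = 891/961, Gamma_pqq = -2809/961, Gamma_qpp = -483/961, Gamma_qpq = 1224/961, Gamma_qqq = 24/961; accelerations (d^2p/dtau^2, d^2q/dtau^2) = (288/961, 483/961)
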